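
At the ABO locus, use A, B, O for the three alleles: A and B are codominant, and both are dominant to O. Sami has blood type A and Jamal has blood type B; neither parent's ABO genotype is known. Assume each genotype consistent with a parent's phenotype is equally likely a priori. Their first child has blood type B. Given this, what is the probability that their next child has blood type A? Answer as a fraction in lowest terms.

Possible genotypes: Sami ∈ {AA, AO}; Jamal ∈ {BB, BO}.
Weight each parental genotype pair by prior × P(type-B child):
  AO × BB: posterior weight 2/3; P(next child type A) = 0.
  AO × BO: posterior weight 1/3; P(next child type A) = 1/4.
Weighted sum = 1/12.

1/12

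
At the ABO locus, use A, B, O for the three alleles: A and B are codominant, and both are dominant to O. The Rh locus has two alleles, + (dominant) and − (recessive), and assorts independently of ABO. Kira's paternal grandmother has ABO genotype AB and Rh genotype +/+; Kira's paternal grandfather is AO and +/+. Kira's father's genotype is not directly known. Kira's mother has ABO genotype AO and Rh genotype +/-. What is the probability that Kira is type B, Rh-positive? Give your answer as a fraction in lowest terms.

Kira's father's ABO genotype from AB × AO: 1/4 AA, 1/4 AB, 1/4 AO, 1/4 BO.
Crossing each possibility with the mother AO and summing P(type B): 1/4·0 + 1/4·1/4 + 1/4·0 + 1/4·1/4 = 1/8.
Similarly for Rh via the father's Rh distribution: P(Rh+) = 1.
Independent loci: 1/8 × 1 = 1/8.

1/8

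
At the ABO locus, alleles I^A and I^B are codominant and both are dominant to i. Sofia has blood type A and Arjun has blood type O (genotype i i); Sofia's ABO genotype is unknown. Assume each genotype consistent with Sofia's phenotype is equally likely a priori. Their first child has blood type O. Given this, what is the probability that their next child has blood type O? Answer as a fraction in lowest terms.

1/2

Possible genotypes: Sofia ∈ {I^A I^A, I^A i}; Arjun ∈ {i i}.
Weight each parental genotype pair by prior × P(type-O child):
  I^A i × i i: posterior weight 1; P(next child type O) = 1/2.
Weighted sum = 1/2.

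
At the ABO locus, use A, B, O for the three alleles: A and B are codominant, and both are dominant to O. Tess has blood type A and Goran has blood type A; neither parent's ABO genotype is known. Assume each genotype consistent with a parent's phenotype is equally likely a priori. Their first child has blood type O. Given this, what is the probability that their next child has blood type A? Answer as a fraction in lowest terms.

3/4

Possible genotypes: Tess ∈ {AA, AO}; Goran ∈ {AA, AO}.
Weight each parental genotype pair by prior × P(type-O child):
  AO × AO: posterior weight 1; P(next child type A) = 3/4.
Weighted sum = 3/4.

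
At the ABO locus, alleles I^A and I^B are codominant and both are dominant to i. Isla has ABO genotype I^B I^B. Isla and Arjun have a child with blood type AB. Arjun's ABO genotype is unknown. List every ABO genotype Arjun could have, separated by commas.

For each candidate genotype of Arjun, check whether crossing it with I^B I^B can produce every observed child phenotype.
  I^A I^A → possible child types {AB} ✓
  I^A I^B → possible child types {B, AB} ✓
  I^A i → possible child types {B, AB} ✓
  I^B I^B → possible child types {B} ✗
  I^B i → possible child types {B} ✗
  i i → possible child types {B} ✗

I^A I^A, I^A I^B, I^A i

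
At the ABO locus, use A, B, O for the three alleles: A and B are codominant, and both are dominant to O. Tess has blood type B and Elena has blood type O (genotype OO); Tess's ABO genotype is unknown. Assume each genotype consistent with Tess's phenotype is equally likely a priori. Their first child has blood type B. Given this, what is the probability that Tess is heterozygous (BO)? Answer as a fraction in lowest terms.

Possible genotypes: Tess ∈ {BB, BO}; Elena ∈ {OO}.
Weight each parental genotype pair by prior × P(type-B child):
  BB × OO: posterior weight 2/3.
  BO × OO: posterior weight 1/3.
Sum the posterior weight over pairs where Tess is BO: 1/3.

1/3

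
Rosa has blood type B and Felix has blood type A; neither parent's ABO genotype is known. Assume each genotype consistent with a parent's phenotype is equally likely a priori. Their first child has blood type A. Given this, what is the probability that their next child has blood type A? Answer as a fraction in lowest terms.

Possible genotypes: Rosa ∈ {BB, BO}; Felix ∈ {AA, AO}.
Weight each parental genotype pair by prior × P(type-A child):
  BO × AA: posterior weight 2/3; P(next child type A) = 1/2.
  BO × AO: posterior weight 1/3; P(next child type A) = 1/4.
Weighted sum = 5/12.

5/12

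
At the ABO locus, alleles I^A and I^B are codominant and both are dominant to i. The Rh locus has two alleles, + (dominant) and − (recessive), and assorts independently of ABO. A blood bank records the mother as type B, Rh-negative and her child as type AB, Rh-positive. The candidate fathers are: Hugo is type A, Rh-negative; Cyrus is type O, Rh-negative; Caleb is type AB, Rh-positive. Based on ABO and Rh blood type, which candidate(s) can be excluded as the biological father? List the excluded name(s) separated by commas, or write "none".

A candidate is excluded only if no genotype consistent with his phenotype could produce a type AB, Rh-positive child with a type B, Rh-negative mother.
Hugo (type A, Rh-): no genotype consistent with that phenotype can produce a type-AB Rh+ child with a type-B mother.
Cyrus (type O, Rh-): no genotype consistent with that phenotype can produce a type-AB Rh+ child with a type-B mother.

Hugo, Cyrus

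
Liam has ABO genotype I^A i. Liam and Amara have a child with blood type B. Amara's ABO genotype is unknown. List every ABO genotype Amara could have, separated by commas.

For each candidate genotype of Amara, check whether crossing it with I^A i can produce every observed child phenotype.
  I^A I^A → possible child types {A} ✗
  I^A I^B → possible child types {A, B, AB} ✓
  I^A i → possible child types {O, A} ✗
  I^B I^B → possible child types {B, AB} ✓
  I^B i → possible child types {O, A, B, AB} ✓
  i i → possible child types {O, A} ✗

I^A I^B, I^B I^B, I^B i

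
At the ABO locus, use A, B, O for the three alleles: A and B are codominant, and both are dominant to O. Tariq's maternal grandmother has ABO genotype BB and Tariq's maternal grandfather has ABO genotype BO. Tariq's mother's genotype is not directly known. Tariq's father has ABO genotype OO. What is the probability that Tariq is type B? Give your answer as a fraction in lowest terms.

3/4

Tariq's mother's ABO genotype from BB × BO: 1/2 BB, 1/2 BO.
Crossing each possibility with the father OO and summing P(type B): 1/2·1 + 1/2·1/2 = 3/4.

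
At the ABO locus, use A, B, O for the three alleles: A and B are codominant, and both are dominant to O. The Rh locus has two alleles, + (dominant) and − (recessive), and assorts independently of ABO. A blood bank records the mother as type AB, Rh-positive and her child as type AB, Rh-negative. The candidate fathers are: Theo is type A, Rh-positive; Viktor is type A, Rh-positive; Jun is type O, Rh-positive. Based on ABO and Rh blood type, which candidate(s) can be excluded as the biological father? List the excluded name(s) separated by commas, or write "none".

Jun

A candidate is excluded only if no genotype consistent with his phenotype could produce a type AB, Rh-negative child with a type AB, Rh-positive mother.
Jun (type O, Rh+): no genotype consistent with that phenotype can produce a type-AB Rh- child with a type-AB mother.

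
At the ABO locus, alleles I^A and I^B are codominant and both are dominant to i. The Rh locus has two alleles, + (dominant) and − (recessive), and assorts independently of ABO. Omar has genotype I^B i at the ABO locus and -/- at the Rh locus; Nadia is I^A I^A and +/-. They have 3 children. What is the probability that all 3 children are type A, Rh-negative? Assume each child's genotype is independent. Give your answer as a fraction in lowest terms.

1/64

ABO cross I^B i × I^A I^A → 1/2 A, 1/2 AB.
Rh cross -/- × +/- → 1/2 Rh+, 1/2 Rh-; so P(type A, Rh-negative) = 1/2 × 1/2 = 1/4 per child.
All 3 independent: (1/4)^3 = 1/64.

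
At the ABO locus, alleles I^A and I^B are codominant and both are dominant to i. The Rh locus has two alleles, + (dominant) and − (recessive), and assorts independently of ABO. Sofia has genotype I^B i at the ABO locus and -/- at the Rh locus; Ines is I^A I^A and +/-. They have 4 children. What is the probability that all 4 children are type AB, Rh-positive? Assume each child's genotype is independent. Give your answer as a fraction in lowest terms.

ABO cross I^B i × I^A I^A → 1/2 A, 1/2 AB.
Rh cross -/- × +/- → 1/2 Rh+, 1/2 Rh-; so P(type AB, Rh-positive) = 1/2 × 1/2 = 1/4 per child.
All 4 independent: (1/4)^4 = 1/256.

1/256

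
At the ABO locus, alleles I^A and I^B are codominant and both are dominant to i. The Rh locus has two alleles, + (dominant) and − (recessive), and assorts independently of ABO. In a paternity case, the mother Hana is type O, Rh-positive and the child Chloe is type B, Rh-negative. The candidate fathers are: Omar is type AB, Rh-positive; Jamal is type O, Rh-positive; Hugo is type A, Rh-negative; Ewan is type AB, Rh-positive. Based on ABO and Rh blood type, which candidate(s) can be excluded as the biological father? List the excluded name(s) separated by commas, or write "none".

A candidate is excluded only if no genotype consistent with his phenotype could produce a type B, Rh-negative child with a type O, Rh-positive mother.
Jamal (type O, Rh+): no genotype consistent with that phenotype can produce a type-B Rh- child with a type-O mother.
Hugo (type A, Rh-): no genotype consistent with that phenotype can produce a type-B Rh- child with a type-O mother.

Jamal, Hugo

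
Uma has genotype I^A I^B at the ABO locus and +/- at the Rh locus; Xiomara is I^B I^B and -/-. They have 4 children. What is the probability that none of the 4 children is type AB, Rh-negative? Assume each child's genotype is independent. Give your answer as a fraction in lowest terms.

ABO cross I^A I^B × I^B I^B → 1/2 B, 1/2 AB.
Rh cross +/- × -/- → 1/2 Rh+, 1/2 Rh-; so P(type AB, Rh-negative) = 1/2 × 1/2 = 1/4 per child.
P(not type AB, Rh-negative) = 3/4 for one child; (3/4)^4 = 81/256.

81/256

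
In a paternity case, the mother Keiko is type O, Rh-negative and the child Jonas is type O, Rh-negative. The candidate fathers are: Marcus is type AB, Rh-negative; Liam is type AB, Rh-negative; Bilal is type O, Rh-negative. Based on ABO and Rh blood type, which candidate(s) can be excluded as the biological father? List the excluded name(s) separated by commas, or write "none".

Marcus, Liam

A candidate is excluded only if no genotype consistent with his phenotype could produce a type O, Rh-negative child with a type O, Rh-negative mother.
Marcus (type AB, Rh-): no genotype consistent with that phenotype can produce a type-O Rh- child with a type-O mother.
Liam (type AB, Rh-): no genotype consistent with that phenotype can produce a type-O Rh- child with a type-O mother.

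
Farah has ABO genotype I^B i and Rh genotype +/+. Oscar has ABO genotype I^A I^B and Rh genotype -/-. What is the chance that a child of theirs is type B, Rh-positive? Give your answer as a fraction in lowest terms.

1/2

ABO cross I^B i × I^A I^B → offspring phenotypes: 1/4 A, 1/2 B, 1/4 AB.
Rh cross +/+ × -/- → 1 Rh+.
Independent loci: P(type B, Rh-positive) = 1/2 × 1 = 1/2.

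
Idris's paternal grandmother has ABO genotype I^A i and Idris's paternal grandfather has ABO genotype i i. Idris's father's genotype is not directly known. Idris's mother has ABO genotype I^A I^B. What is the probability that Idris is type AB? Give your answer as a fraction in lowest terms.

1/8

Idris's father's ABO genotype from I^A i × i i: 1/2 I^A i, 1/2 i i.
Crossing each possibility with the mother I^A I^B and summing P(type AB): 1/2·1/4 + 1/2·0 = 1/8.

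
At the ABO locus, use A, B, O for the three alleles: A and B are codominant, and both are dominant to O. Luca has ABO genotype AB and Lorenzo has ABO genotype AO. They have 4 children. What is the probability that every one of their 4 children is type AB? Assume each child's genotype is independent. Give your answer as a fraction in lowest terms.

1/256

ABO cross AB × AO → 1/2 A, 1/4 B, 1/4 AB.
So P(type AB) = 1/4 per child.
All 4 independent: (1/4)^4 = 1/256.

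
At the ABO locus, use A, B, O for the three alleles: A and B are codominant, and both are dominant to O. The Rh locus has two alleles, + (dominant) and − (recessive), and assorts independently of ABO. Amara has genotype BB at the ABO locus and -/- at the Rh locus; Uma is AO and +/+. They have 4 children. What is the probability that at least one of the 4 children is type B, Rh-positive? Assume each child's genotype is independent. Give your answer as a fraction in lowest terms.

15/16

ABO cross BB × AO → 1/2 B, 1/2 AB.
Rh cross -/- × +/+ → 1 Rh+; so P(type B, Rh-positive) = 1/2 × 1 = 1/2 per child.
P(none) = (1/2)^4 = 1/16; P(at least one) = 1 − 1/16 = 15/16.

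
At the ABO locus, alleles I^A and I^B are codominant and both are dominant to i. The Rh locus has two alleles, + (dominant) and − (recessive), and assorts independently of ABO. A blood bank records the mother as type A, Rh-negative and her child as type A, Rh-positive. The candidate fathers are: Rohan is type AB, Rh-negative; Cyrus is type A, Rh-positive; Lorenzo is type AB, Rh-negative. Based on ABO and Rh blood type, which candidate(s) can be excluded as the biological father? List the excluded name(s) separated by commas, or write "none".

Rohan, Lorenzo

A candidate is excluded only if no genotype consistent with his phenotype could produce a type A, Rh-positive child with a type A, Rh-negative mother.
Rohan (type AB, Rh-): no genotype consistent with that phenotype can produce a type-A Rh+ child with a type-A mother.
Lorenzo (type AB, Rh-): no genotype consistent with that phenotype can produce a type-A Rh+ child with a type-A mother.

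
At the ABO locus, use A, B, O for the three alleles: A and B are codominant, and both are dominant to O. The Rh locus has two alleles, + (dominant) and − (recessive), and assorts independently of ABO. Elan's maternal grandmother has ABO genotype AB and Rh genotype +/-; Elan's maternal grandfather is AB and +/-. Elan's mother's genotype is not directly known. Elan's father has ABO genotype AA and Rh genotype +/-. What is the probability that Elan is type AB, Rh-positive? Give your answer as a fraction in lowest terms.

Elan's mother's ABO genotype from AB × AB: 1/4 AA, 1/2 AB, 1/4 BB.
Crossing each possibility with the father AA and summing P(type AB): 1/4·0 + 1/2·1/2 + 1/4·1 = 1/2.
Similarly for Rh via the mother's Rh distribution: P(Rh+) = 3/4.
Independent loci: 1/2 × 3/4 = 3/8.

3/8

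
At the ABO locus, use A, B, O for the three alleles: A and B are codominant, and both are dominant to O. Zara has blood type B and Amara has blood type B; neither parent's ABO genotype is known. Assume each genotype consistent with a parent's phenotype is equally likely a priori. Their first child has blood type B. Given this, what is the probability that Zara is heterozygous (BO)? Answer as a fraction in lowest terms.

7/15

Possible genotypes: Zara ∈ {BB, BO}; Amara ∈ {BB, BO}.
Weight each parental genotype pair by prior × P(type-B child):
  BB × BB: posterior weight 4/15.
  BB × BO: posterior weight 4/15.
  BO × BB: posterior weight 4/15.
  BO × BO: posterior weight 1/5.
Sum the posterior weight over pairs where Zara is BO: 7/15.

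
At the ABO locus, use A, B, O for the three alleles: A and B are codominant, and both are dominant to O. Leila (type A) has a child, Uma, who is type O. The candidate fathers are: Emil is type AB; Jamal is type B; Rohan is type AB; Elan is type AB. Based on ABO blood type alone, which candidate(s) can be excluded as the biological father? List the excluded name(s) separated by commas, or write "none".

Emil, Rohan, Elan

A candidate is excluded only if no genotype consistent with his phenotype could produce a type O child with a type A mother.
Emil (type AB): no genotype consistent with that phenotype can produce a type-O child with a type-A mother.
Rohan (type AB): no genotype consistent with that phenotype can produce a type-O child with a type-A mother.
Elan (type AB): no genotype consistent with that phenotype can produce a type-O child with a type-A mother.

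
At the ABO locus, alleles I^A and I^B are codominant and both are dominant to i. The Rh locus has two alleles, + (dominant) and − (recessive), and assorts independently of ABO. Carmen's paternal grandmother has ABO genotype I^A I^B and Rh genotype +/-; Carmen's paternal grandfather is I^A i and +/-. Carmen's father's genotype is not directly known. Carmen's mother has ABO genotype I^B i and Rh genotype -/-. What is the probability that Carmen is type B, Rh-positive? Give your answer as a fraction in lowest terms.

3/16

Carmen's father's ABO genotype from I^A I^B × I^A i: 1/4 I^A I^A, 1/4 I^A I^B, 1/4 I^A i, 1/4 I^B i.
Crossing each possibility with the mother I^B i and summing P(type B): 1/4·0 + 1/4·1/2 + 1/4·1/4 + 1/4·3/4 = 3/8.
Similarly for Rh via the father's Rh distribution: P(Rh+) = 1/2.
Independent loci: 3/8 × 1/2 = 3/16.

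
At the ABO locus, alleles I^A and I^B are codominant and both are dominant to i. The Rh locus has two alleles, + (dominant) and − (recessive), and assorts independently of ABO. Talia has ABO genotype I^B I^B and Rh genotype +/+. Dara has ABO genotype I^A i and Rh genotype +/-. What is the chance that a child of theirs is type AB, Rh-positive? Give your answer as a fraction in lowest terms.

ABO cross I^B I^B × I^A i → offspring phenotypes: 1/2 B, 1/2 AB.
Rh cross +/+ × +/- → 1 Rh+.
Independent loci: P(type AB, Rh-positive) = 1/2 × 1 = 1/2.

1/2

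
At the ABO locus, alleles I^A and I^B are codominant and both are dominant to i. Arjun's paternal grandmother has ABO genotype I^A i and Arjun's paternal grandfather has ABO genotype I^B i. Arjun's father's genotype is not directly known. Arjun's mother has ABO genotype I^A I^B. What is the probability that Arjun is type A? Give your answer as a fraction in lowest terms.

Arjun's father's ABO genotype from I^A i × I^B i: 1/4 I^A I^B, 1/4 I^A i, 1/4 I^B i, 1/4 i i.
Crossing each possibility with the mother I^A I^B and summing P(type A): 1/4·1/4 + 1/4·1/2 + 1/4·1/4 + 1/4·1/2 = 3/8.

3/8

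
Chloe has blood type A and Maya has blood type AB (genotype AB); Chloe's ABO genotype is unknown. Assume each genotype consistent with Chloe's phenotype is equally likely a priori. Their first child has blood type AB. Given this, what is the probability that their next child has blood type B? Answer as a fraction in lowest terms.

Possible genotypes: Chloe ∈ {AA, AO}; Maya ∈ {AB}.
Weight each parental genotype pair by prior × P(type-AB child):
  AA × AB: posterior weight 2/3; P(next child type B) = 0.
  AO × AB: posterior weight 1/3; P(next child type B) = 1/4.
Weighted sum = 1/12.

1/12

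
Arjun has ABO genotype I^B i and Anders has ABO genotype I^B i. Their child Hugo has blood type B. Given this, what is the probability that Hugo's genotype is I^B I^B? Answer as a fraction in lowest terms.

Cross I^B i × I^B i → 1/4 I^B I^B, 1/2 I^B i, 1/4 i i.
Type-B genotypes among offspring: I^B I^B (1/4), I^B i (1/2); total 3/4.
P(I^B I^B | type B) = (1/4) / (3/4) = 1/3.

1/3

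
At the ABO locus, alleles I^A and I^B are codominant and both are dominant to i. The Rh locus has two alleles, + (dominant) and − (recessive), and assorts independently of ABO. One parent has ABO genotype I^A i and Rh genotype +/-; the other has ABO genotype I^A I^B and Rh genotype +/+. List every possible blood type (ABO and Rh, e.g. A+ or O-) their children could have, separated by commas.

Gametes from I^A i × I^A I^B give offspring ABO genotypes I^A I^A, I^A I^B, I^A i, I^B i, i.e. phenotypes A, B, AB.
Rh cross +/- × +/+ → phenotypes Rh+.
Combining independently: A+, B+, AB+.

A+, B+, AB+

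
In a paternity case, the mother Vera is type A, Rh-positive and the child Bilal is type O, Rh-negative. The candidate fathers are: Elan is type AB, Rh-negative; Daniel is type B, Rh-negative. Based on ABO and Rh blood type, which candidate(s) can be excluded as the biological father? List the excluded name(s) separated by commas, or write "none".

Elan

A candidate is excluded only if no genotype consistent with his phenotype could produce a type O, Rh-negative child with a type A, Rh-positive mother.
Elan (type AB, Rh-): no genotype consistent with that phenotype can produce a type-O Rh- child with a type-A mother.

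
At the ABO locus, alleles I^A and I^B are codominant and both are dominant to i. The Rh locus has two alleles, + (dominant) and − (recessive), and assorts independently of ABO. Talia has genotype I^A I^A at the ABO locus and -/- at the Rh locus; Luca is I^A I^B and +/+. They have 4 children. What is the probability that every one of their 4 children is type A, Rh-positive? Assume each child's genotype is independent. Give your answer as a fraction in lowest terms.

1/16

ABO cross I^A I^A × I^A I^B → 1/2 A, 1/2 AB.
Rh cross -/- × +/+ → 1 Rh+; so P(type A, Rh-positive) = 1/2 × 1 = 1/2 per child.
All 4 independent: (1/2)^4 = 1/16.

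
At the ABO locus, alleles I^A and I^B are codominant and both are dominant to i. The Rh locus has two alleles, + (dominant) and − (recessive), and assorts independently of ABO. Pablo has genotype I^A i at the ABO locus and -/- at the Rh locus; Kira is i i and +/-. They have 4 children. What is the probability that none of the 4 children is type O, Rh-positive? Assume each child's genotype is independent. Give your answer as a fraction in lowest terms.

81/256

ABO cross I^A i × i i → 1/2 O, 1/2 A.
Rh cross -/- × +/- → 1/2 Rh+, 1/2 Rh-; so P(type O, Rh-positive) = 1/2 × 1/2 = 1/4 per child.
P(not type O, Rh-positive) = 3/4 for one child; (3/4)^4 = 81/256.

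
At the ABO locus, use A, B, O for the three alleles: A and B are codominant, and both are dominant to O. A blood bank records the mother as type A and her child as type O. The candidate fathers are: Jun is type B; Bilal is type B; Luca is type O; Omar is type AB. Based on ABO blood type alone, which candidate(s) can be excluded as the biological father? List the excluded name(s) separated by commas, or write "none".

A candidate is excluded only if no genotype consistent with his phenotype could produce a type O child with a type A mother.
Omar (type AB): no genotype consistent with that phenotype can produce a type-O child with a type-A mother.

Omar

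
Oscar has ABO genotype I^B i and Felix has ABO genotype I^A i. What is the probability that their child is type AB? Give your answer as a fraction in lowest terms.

ABO cross I^B i × I^A i → offspring phenotypes: 1/4 O, 1/4 A, 1/4 B, 1/4 AB.
So P(type AB) = 1/4.

1/4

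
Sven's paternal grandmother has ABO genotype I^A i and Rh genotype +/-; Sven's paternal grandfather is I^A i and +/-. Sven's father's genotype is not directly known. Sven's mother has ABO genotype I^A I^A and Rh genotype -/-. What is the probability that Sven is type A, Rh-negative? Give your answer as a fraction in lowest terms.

Sven's father's ABO genotype from I^A i × I^A i: 1/4 I^A I^A, 1/2 I^A i, 1/4 i i.
Crossing each possibility with the mother I^A I^A and summing P(type A): 1/4·1 + 1/2·1 + 1/4·1 = 1.
Similarly for Rh via the father's Rh distribution: P(Rh-) = 1/2.
Independent loci: 1 × 1/2 = 1/2.

1/2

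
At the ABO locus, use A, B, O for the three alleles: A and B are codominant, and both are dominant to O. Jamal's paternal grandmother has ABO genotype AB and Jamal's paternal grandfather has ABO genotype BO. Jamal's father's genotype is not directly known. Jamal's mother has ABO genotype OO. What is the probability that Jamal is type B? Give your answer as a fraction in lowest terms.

1/2

Jamal's father's ABO genotype from AB × BO: 1/4 AB, 1/4 AO, 1/4 BB, 1/4 BO.
Crossing each possibility with the mother OO and summing P(type B): 1/4·1/2 + 1/4·0 + 1/4·1 + 1/4·1/2 = 1/2.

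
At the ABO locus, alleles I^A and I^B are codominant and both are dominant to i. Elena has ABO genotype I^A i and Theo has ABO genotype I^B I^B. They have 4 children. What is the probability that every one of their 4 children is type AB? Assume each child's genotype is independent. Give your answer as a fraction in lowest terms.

1/16

ABO cross I^A i × I^B I^B → 1/2 B, 1/2 AB.
So P(type AB) = 1/2 per child.
All 4 independent: (1/2)^4 = 1/16.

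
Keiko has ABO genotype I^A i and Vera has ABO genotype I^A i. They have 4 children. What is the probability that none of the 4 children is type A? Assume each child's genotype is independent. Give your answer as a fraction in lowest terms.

ABO cross I^A i × I^A i → 1/4 O, 3/4 A.
So P(type A) = 3/4 per child.
P(not type A) = 1/4 for one child; (1/4)^4 = 1/256.

1/256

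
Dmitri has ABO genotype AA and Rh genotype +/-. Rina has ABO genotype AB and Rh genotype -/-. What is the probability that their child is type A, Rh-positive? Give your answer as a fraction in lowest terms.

1/4

ABO cross AA × AB → offspring phenotypes: 1/2 A, 1/2 AB.
Rh cross +/- × -/- → 1/2 Rh+, 1/2 Rh-.
Independent loci: P(type A, Rh-positive) = 1/2 × 1/2 = 1/4.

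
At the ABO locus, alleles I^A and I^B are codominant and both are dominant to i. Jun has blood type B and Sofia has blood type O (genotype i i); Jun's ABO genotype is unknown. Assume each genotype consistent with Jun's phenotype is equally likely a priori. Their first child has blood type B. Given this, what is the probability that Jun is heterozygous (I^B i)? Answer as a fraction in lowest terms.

Possible genotypes: Jun ∈ {I^B I^B, I^B i}; Sofia ∈ {i i}.
Weight each parental genotype pair by prior × P(type-B child):
  I^B I^B × i i: posterior weight 2/3.
  I^B i × i i: posterior weight 1/3.
Sum the posterior weight over pairs where Jun is I^B i: 1/3.

1/3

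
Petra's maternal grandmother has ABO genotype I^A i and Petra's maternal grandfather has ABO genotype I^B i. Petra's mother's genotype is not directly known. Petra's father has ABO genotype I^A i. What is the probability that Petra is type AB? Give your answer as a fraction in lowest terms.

1/8

Petra's mother's ABO genotype from I^A i × I^B i: 1/4 I^A I^B, 1/4 I^A i, 1/4 I^B i, 1/4 i i.
Crossing each possibility with the father I^A i and summing P(type AB): 1/4·1/4 + 1/4·0 + 1/4·1/4 + 1/4·0 = 1/8.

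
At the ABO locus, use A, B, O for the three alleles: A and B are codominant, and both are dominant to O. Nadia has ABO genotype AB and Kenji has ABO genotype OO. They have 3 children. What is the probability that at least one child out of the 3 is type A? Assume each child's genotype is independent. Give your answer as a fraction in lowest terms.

ABO cross AB × OO → 1/2 A, 1/2 B.
So P(type A) = 1/2 per child.
P(none) = (1/2)^3 = 1/8; P(at least one) = 1 − 1/8 = 7/8.

7/8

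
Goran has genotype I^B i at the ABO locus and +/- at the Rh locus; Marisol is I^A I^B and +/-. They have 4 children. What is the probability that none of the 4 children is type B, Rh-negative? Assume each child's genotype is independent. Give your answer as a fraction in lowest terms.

ABO cross I^B i × I^A I^B → 1/4 A, 1/2 B, 1/4 AB.
Rh cross +/- × +/- → 3/4 Rh+, 1/4 Rh-; so P(type B, Rh-negative) = 1/2 × 1/4 = 1/8 per child.
P(not type B, Rh-negative) = 7/8 for one child; (7/8)^4 = 2401/4096.

2401/4096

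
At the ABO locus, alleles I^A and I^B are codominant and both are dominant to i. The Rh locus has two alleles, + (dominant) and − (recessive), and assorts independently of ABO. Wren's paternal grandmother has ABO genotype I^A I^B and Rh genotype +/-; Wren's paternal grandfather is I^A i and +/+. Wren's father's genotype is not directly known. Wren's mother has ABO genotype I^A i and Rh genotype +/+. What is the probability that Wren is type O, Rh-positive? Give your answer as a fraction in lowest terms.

Wren's father's ABO genotype from I^A I^B × I^A i: 1/4 I^A I^A, 1/4 I^A I^B, 1/4 I^A i, 1/4 I^B i.
Crossing each possibility with the mother I^A i and summing P(type O): 1/4·0 + 1/4·0 + 1/4·1/4 + 1/4·1/4 = 1/8.
Similarly for Rh via the father's Rh distribution: P(Rh+) = 1.
Independent loci: 1/8 × 1 = 1/8.

1/8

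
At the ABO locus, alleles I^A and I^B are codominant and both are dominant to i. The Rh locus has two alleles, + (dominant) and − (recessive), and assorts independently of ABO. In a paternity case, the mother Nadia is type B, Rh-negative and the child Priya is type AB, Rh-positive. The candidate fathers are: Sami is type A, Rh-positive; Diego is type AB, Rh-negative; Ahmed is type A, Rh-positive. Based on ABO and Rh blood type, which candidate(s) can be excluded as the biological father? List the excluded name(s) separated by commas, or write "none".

Diego

A candidate is excluded only if no genotype consistent with his phenotype could produce a type AB, Rh-positive child with a type B, Rh-negative mother.
Diego (type AB, Rh-): no genotype consistent with that phenotype can produce a type-AB Rh+ child with a type-B mother.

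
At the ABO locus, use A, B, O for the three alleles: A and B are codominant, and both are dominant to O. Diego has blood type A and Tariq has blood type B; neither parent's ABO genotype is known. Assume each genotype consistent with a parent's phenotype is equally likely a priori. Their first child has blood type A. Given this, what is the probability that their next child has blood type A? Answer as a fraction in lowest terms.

5/12

Possible genotypes: Diego ∈ {AA, AO}; Tariq ∈ {BB, BO}.
Weight each parental genotype pair by prior × P(type-A child):
  AA × BO: posterior weight 2/3; P(next child type A) = 1/2.
  AO × BO: posterior weight 1/3; P(next child type A) = 1/4.
Weighted sum = 5/12.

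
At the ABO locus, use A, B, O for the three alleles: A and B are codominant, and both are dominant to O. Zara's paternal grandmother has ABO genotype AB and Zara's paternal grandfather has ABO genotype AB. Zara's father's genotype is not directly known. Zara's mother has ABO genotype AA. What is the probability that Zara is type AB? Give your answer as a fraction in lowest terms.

1/2

Zara's father's ABO genotype from AB × AB: 1/4 AA, 1/2 AB, 1/4 BB.
Crossing each possibility with the mother AA and summing P(type AB): 1/4·0 + 1/2·1/2 + 1/4·1 = 1/2.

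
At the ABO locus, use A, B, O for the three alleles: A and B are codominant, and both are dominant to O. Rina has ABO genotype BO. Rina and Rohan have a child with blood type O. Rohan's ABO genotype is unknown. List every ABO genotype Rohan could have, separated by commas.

For each candidate genotype of Rohan, check whether crossing it with BO can produce every observed child phenotype.
  AA → possible child types {A, AB} ✗
  AB → possible child types {A, B, AB} ✗
  AO → possible child types {O, A, B, AB} ✓
  BB → possible child types {B} ✗
  BO → possible child types {O, B} ✓
  OO → possible child types {O, B} ✓

AO, BO, OO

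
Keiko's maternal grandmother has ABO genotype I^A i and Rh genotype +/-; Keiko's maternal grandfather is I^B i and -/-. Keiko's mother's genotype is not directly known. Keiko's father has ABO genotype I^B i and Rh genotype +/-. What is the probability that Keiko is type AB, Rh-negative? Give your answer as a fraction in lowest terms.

3/64

Keiko's mother's ABO genotype from I^A i × I^B i: 1/4 I^A I^B, 1/4 I^A i, 1/4 I^B i, 1/4 i i.
Crossing each possibility with the father I^B i and summing P(type AB): 1/4·1/4 + 1/4·1/4 + 1/4·0 + 1/4·0 = 1/8.
Similarly for Rh via the mother's Rh distribution: P(Rh-) = 3/8.
Independent loci: 1/8 × 3/8 = 3/64.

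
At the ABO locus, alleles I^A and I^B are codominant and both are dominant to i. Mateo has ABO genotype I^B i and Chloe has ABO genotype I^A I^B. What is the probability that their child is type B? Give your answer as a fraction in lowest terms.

1/2

ABO cross I^B i × I^A I^B → offspring phenotypes: 1/4 A, 1/2 B, 1/4 AB.
So P(type B) = 1/2.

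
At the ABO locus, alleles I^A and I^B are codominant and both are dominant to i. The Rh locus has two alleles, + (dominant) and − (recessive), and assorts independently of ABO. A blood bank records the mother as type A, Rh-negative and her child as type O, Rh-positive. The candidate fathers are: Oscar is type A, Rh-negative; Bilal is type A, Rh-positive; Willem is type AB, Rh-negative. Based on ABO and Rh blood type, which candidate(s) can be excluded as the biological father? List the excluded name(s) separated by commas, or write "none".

A candidate is excluded only if no genotype consistent with his phenotype could produce a type O, Rh-positive child with a type A, Rh-negative mother.
Oscar (type A, Rh-): no genotype consistent with that phenotype can produce a type-O Rh+ child with a type-A mother.
Willem (type AB, Rh-): no genotype consistent with that phenotype can produce a type-O Rh+ child with a type-A mother.

Oscar, Willem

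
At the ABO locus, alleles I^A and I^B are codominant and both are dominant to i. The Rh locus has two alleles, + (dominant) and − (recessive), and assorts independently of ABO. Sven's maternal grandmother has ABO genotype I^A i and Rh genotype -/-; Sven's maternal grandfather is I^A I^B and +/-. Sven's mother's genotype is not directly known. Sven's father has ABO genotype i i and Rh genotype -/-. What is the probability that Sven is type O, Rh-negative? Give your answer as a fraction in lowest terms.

3/16

Sven's mother's ABO genotype from I^A i × I^A I^B: 1/4 I^A I^A, 1/4 I^A I^B, 1/4 I^A i, 1/4 I^B i.
Crossing each possibility with the father i i and summing P(type O): 1/4·0 + 1/4·0 + 1/4·1/2 + 1/4·1/2 = 1/4.
Similarly for Rh via the mother's Rh distribution: P(Rh-) = 3/4.
Independent loci: 1/4 × 3/4 = 3/16.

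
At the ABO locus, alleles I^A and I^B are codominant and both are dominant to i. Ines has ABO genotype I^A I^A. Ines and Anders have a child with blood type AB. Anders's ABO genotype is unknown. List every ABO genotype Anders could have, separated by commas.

I^A I^B, I^B I^B, I^B i

For each candidate genotype of Anders, check whether crossing it with I^A I^A can produce every observed child phenotype.
  I^A I^A → possible child types {A} ✗
  I^A I^B → possible child types {A, AB} ✓
  I^A i → possible child types {A} ✗
  I^B I^B → possible child types {AB} ✓
  I^B i → possible child types {A, AB} ✓
  i i → possible child types {A} ✗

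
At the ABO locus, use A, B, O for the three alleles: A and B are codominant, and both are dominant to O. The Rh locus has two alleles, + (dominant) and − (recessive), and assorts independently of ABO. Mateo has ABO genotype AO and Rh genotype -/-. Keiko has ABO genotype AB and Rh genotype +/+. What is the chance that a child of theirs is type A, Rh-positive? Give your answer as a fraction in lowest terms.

1/2

ABO cross AO × AB → offspring phenotypes: 1/2 A, 1/4 B, 1/4 AB.
Rh cross -/- × +/+ → 1 Rh+.
Independent loci: P(type A, Rh-positive) = 1/2 × 1 = 1/2.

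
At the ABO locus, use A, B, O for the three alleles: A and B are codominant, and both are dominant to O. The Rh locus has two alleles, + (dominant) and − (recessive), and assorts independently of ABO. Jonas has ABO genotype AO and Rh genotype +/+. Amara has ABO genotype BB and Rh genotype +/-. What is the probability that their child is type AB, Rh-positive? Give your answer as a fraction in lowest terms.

ABO cross AO × BB → offspring phenotypes: 1/2 B, 1/2 AB.
Rh cross +/+ × +/- → 1 Rh+.
Independent loci: P(type AB, Rh-positive) = 1/2 × 1 = 1/2.

1/2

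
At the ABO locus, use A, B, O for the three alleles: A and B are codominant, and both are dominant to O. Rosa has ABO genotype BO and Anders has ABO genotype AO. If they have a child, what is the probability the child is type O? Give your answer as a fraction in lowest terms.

ABO cross BO × AO → offspring phenotypes: 1/4 O, 1/4 A, 1/4 B, 1/4 AB.
So P(type O) = 1/4.

1/4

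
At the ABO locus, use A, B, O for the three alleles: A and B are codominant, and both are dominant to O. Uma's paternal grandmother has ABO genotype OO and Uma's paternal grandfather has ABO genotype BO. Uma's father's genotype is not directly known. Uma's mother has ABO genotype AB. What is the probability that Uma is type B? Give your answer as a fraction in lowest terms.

Uma's father's ABO genotype from OO × BO: 1/2 BO, 1/2 OO.
Crossing each possibility with the mother AB and summing P(type B): 1/2·1/2 + 1/2·1/2 = 1/2.

1/2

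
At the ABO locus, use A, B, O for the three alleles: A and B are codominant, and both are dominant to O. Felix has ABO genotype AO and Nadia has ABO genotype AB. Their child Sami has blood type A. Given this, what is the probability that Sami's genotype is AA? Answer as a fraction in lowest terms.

Cross AO × AB → 1/4 AA, 1/4 AB, 1/4 AO, 1/4 BO.
Type-A genotypes among offspring: AA (1/4), AO (1/4); total 1/2.
P(AA | type A) = (1/4) / (1/2) = 1/2.

1/2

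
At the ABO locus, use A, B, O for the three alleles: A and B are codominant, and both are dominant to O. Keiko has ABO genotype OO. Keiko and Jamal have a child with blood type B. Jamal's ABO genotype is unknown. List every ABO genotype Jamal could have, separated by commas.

AB, BB, BO

For each candidate genotype of Jamal, check whether crossing it with OO can produce every observed child phenotype.
  AA → possible child types {A} ✗
  AB → possible child types {A, B} ✓
  AO → possible child types {O, A} ✗
  BB → possible child types {B} ✓
  BO → possible child types {O, B} ✓
  OO → possible child types {O} ✗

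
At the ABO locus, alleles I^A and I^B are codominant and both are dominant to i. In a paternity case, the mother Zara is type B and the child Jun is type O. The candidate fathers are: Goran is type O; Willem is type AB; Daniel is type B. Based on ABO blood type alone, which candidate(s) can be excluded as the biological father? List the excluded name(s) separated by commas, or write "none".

Willem

A candidate is excluded only if no genotype consistent with his phenotype could produce a type O child with a type B mother.
Willem (type AB): no genotype consistent with that phenotype can produce a type-O child with a type-B mother.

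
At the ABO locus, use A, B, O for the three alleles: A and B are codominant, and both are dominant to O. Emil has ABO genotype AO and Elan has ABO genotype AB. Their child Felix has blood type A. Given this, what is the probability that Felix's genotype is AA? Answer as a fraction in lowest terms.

Cross AO × AB → 1/4 AA, 1/4 AB, 1/4 AO, 1/4 BO.
Type-A genotypes among offspring: AA (1/4), AO (1/4); total 1/2.
P(AA | type A) = (1/4) / (1/2) = 1/2.

1/2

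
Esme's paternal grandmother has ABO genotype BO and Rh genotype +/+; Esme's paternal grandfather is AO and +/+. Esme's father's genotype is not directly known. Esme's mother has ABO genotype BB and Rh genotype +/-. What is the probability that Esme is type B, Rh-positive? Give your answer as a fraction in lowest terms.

3/4

Esme's father's ABO genotype from BO × AO: 1/4 AB, 1/4 AO, 1/4 BO, 1/4 OO.
Crossing each possibility with the mother BB and summing P(type B): 1/4·1/2 + 1/4·1/2 + 1/4·1 + 1/4·1 = 3/4.
Similarly for Rh via the father's Rh distribution: P(Rh+) = 1.
Independent loci: 3/4 × 1 = 3/4.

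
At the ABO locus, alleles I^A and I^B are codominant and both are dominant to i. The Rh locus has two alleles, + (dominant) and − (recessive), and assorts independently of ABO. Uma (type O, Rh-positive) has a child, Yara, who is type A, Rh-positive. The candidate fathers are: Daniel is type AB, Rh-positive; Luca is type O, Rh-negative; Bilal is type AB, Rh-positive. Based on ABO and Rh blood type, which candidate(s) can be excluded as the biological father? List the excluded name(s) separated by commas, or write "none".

A candidate is excluded only if no genotype consistent with his phenotype could produce a type A, Rh-positive child with a type O, Rh-positive mother.
Luca (type O, Rh-): no genotype consistent with that phenotype can produce a type-A Rh+ child with a type-O mother.

Luca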